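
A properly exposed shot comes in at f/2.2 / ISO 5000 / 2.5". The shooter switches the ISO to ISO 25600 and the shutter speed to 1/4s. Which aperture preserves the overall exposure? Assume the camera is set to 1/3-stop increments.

f/1.6

ISO: 5000 → 6400 → 8000 → 10000 → 12800 → 16000 → 20000 → 25600 — 2 1/3 stops higher (brighter).
Shutter speed: 2.5 → 2 → 1.6 → 1.3 → 1 → 0.8 → 0.6 → 0.5 → 0.4 → 0.3 → 1/4 — 3 1/3 stops shorter (darker).
Net change so far: 1 stop darker. Offset with the aperture: f/2.2 → f/2 → f/1.8 → f/1.6.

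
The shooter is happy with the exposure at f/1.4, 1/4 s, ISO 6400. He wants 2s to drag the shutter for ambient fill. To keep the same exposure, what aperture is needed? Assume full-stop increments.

f/4

Shutter speed: 1/4 → 1/2 → 1 → 2 — 3 stops longer (brighter).
Need 3 stops darker from the aperture: f/1.4 → f/2 → f/2.8 → f/4.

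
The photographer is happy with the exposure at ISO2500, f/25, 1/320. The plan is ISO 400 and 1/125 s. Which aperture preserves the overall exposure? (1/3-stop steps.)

f/16

ISO: 2500 → 2000 → 1600 → 1250 → 1000 → 800 → 640 → 500 → 400 — 2 2/3 stops dropped (darker).
Shutter speed: 1/320 → 1/250 → 1/200 → 1/160 → 1/125 — 1 1/3 stops longer (brighter).
Net change so far: 1 1/3 stops darker. Offset with the aperture: f/25 → f/22 → f/20 → f/18 → f/16.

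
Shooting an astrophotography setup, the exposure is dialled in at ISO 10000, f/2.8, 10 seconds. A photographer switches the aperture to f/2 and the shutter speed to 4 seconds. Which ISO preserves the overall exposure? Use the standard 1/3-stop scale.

ISO 12800

Aperture: f/2.8 → f/2.5 → f/2.2 → f/2 — 1 stop opened up (brighter).
Shutter speed: 10 → 8 → 6 → 5 → 4 — 1 1/3 stops faster (darker).
Net change so far: 1/3 stop darker. Offset with the ISO: 10000 → 12800.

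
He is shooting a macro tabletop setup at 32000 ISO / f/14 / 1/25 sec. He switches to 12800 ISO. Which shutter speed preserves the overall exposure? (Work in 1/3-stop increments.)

1/10s

ISO: 32000 → 25600 → 20000 → 16000 → 12800 — 1 1/3 stops lower (darker).
Need 1 1/3 stops brighter from the shutter speed: 1/25 → 1/20 → 1/15 → 1/13 → 1/10.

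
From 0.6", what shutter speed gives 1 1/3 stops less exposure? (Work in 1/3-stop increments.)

Shutter speed: 0.6 → 0.5 → 0.4 → 0.3 → 1/4 — 1 1/3 stops shorter (darker).

1/4s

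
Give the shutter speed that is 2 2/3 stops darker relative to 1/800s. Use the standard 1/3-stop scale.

1/5000s

Shutter speed: 1/800 → 1/1000 → 1/1250 → 1/1600 → 1/2000 → 1/2500 → 1/3200 → 1/4000 → 1/5000 — 2 2/3 stops shorter (darker).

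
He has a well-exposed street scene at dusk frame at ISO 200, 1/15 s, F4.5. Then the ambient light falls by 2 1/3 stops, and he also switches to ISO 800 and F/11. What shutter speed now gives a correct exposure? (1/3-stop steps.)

Scene light: 2 1/3 stops darker.
ISO: 200 → 250 → 320 → 400 → 500 → 640 → 800 — 2 stops higher (brighter).
Aperture: f/4.5 → f/5 → f/5.6 → f/6.3 → f/7.1 → f/8 → f/9 → f/10 → f/11 — 2 2/3 stops narrower (darker).
Net so far: 3 stops darker. Shutter speed: 1/15 → 1/13 → 1/10 → 1/8 → 1/6 → 1/5 → 1/4 → 0.3 → 0.4 → 0.5.

0.5 s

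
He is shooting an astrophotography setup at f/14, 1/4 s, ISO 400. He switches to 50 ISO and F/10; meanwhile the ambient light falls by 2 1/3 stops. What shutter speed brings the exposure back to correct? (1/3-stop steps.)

5 s

Scene light: 2 1/3 stops darker.
ISO: 400 → 320 → 250 → 200 → 160 → 125 → 100 → 80 → 64 → 50 — 3 stops dropped (darker).
Aperture: f/14 → f/13 → f/11 → f/10 — 1 stop larger aperture (brighter).
Net so far: 4 1/3 stops darker. Shutter speed: 1/4 → 0.3 → 0.4 → 0.5 → 0.6 → 0.8 → 1 → 1.3 → 1.6 → 2 → 2.5 → 3.2 → 4 → 5.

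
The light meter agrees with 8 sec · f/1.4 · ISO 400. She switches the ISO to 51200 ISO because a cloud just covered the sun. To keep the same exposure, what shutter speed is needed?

1/15s

ISO: 400 → 800 → 1600 → 3200 → 6400 → 12800 → 25600 → 51200 — 7 stops higher (brighter).
Need 7 stops darker from the shutter speed: 8 → 4 → 2 → 1 → 1/2 → 1/4 → 1/8 → 1/15.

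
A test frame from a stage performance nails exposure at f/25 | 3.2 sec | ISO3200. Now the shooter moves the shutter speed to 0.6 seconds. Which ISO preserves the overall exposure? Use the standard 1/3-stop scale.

ISO 16000

Shutter speed: 3.2 → 2.5 → 2 → 1.6 → 1.3 → 1 → 0.8 → 0.6 — 2 1/3 stops shorter (darker).
Need 2 1/3 stops brighter from the ISO: 3200 → 4000 → 5000 → 6400 → 8000 → 10000 → 12800 → 16000.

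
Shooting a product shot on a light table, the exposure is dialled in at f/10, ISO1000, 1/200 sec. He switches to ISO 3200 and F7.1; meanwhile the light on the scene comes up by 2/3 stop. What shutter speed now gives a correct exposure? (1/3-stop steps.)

Scene light: 2/3 stop brighter.
ISO: 1000 → 1250 → 1600 → 2000 → 2500 → 3200 — 1 2/3 stops higher (brighter).
Aperture: f/10 → f/9 → f/8 → f/7.1 — 1 stop opened up (brighter).
Net so far: 3 1/3 stops brighter. Shutter speed: 1/200 → 1/250 → 1/320 → 1/400 → 1/500 → 1/640 → 1/800 → 1/1000 → 1/1250 → 1/1600 → 1/2000.

1/2000s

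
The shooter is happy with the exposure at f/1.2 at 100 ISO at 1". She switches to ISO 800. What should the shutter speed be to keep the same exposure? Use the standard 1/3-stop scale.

1/8s

ISO: 100 → 125 → 160 → 200 → 250 → 320 → 400 → 500 → 640 → 800 — 3 stops higher (brighter).
Need 3 stops darker from the shutter speed: 1 → 0.8 → 0.6 → 0.5 → 0.4 → 0.3 → 1/4 → 1/5 → 1/6 → 1/8.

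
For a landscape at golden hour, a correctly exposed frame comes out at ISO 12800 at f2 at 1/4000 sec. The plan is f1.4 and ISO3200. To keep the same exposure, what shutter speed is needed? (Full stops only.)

Aperture: f/2 → f/1.4 — 1 stop wider (brighter).
ISO: 12800 → 6400 → 3200 — 2 stops lower (darker).
Net change so far: 1 stop darker. Offset with the shutter speed: 1/4000 → 1/2000.

1/2000s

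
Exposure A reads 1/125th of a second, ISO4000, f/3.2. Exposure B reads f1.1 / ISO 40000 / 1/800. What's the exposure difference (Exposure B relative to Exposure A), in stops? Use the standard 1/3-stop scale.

Aperture: f/3.2 → f/2.8 → f/2.5 → f/2.2 → f/2 → f/1.8 → f/1.6 → f/1.4 → f/1.2 → f/1.1 — 3 stops opened up (brighter).
Shutter speed: 1/125 → 1/160 → 1/200 → 1/250 → 1/320 → 1/400 → 1/500 → 1/640 → 1/800 — 2 2/3 stops shorter (darker).
ISO: 4000 → 5000 → 6400 → 8000 → 10000 → 12800 → 16000 → 20000 → 25600 → 32000 → 40000 — 3 1/3 stops higher (brighter).
Net: +3 −2 2/3 +3 1/3 = +3 2/3 stops.

3 2/3 stops brighter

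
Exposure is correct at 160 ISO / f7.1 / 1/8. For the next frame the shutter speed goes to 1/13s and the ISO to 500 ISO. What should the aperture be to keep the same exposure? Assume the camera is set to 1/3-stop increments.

f/10

Shutter speed: 1/8 → 1/10 → 1/13 — 2/3 stop shorter (darker).
ISO: 160 → 200 → 250 → 320 → 400 → 500 — 1 2/3 stops higher (brighter).
Net change so far: 1 stop brighter. Offset with the aperture: f/7.1 → f/8 → f/9 → f/10.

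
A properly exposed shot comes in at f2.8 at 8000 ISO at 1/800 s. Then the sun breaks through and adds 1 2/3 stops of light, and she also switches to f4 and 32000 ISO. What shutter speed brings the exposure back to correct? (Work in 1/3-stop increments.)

Scene light: 1 2/3 stops brighter.
Aperture: f/2.8 → f/3.2 → f/3.5 → f/4 — 1 stop narrower (darker).
ISO: 8000 → 10000 → 12800 → 16000 → 20000 → 25600 → 32000 — 2 stops higher (brighter).
Net so far: 2 2/3 stops brighter. Shutter speed: 1/800 → 1/1000 → 1/1250 → 1/1600 → 1/2000 → 1/2500 → 1/3200 → 1/4000 → 1/5000.

1/5000s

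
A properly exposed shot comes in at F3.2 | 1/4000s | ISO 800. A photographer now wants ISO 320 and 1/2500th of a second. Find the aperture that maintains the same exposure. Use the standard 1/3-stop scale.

f/2.5

ISO: 800 → 640 → 500 → 400 → 320 — 1 1/3 stops dropped (darker).
Shutter speed: 1/4000 → 1/3200 → 1/2500 — 2/3 stop longer (brighter).
Net change so far: 2/3 stop darker. Offset with the aperture: f/3.2 → f/2.8 → f/2.5.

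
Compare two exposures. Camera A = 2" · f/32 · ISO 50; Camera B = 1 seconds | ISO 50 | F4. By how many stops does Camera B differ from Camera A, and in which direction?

5 stops brighter

Aperture: f/32 → f/22 → f/16 → f/11 → f/8 → f/5.6 → f/4 — 6 stops opened up (brighter).
Shutter speed: 2 → 1 — 1 stop shorter (darker).
ISO: unchanged.
Net: +6 −1 = +5 stops.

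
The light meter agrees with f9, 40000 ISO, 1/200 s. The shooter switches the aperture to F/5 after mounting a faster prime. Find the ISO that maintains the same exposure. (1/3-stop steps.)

ISO 12800

Aperture: f/9 → f/8 → f/7.1 → f/6.3 → f/5.6 → f/5 — 1 2/3 stops opened up (brighter).
Need 1 2/3 stops darker from the ISO: 40000 → 32000 → 25600 → 20000 → 16000 → 12800.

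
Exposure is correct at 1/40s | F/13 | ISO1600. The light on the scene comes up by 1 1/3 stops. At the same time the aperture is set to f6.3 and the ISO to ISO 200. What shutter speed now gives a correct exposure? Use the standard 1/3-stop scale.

Scene light: 1 1/3 stops brighter.
Aperture: f/13 → f/11 → f/10 → f/9 → f/8 → f/7.1 → f/6.3 — 2 stops opened up (brighter).
ISO: 1600 → 1250 → 1000 → 800 → 640 → 500 → 400 → 320 → 250 → 200 — 3 stops lower (darker).
Net so far: 1/3 stop brighter. Shutter speed: 1/40 → 1/50.

1/50s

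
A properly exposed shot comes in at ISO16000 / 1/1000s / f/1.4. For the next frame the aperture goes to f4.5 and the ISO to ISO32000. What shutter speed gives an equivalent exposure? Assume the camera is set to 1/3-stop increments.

Aperture: f/1.4 → f/1.6 → f/1.8 → f/2 → f/2.2 → f/2.5 → f/2.8 → f/3.2 → f/3.5 → f/4 → f/4.5 — 3 1/3 stops smaller aperture (darker).
ISO: 16000 → 20000 → 25600 → 32000 — 1 stop higher (brighter).
Net change so far: 2 1/3 stops darker. Offset with the shutter speed: 1/1000 → 1/800 → 1/640 → 1/500 → 1/400 → 1/320 → 1/250 → 1/200.

1/200s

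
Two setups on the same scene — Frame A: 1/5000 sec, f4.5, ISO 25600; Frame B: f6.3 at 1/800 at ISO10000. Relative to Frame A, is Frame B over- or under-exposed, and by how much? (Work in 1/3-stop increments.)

1/3 stop brighter

Aperture: f/4.5 → f/5 → f/5.6 → f/6.3 — 1 stop smaller aperture (darker).
Shutter speed: 1/5000 → 1/4000 → 1/3200 → 1/2500 → 1/2000 → 1/1600 → 1/1250 → 1/1000 → 1/800 — 2 2/3 stops slower (brighter).
ISO: 25600 → 20000 → 16000 → 12800 → 10000 — 1 1/3 stops dropped (darker).
Net: −1 +2 2/3 −1 1/3 = +1/3 stops.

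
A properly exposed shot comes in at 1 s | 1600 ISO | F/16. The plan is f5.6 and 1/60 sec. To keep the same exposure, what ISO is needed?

ISO 12800

Aperture: f/16 → f/11 → f/8 → f/5.6 — 3 stops larger aperture (brighter).
Shutter speed: 1 → 1/2 → 1/4 → 1/8 → 1/15 → 1/30 → 1/60 — 6 stops shorter (darker).
Net change so far: 3 stops darker. Offset with the ISO: 1600 → 3200 → 6400 → 12800.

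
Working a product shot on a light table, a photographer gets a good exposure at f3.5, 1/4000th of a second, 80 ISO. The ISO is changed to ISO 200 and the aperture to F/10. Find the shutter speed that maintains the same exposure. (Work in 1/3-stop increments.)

ISO: 80 → 100 → 125 → 160 → 200 — 1 1/3 stops higher (brighter).
Aperture: f/3.5 → f/4 → f/4.5 → f/5 → f/5.6 → f/6.3 → f/7.1 → f/8 → f/9 → f/10 — 3 stops stopped down (darker).
Net change so far: 1 2/3 stops darker. Offset with the shutter speed: 1/4000 → 1/3200 → 1/2500 → 1/2000 → 1/1600 → 1/1250.

1/1250s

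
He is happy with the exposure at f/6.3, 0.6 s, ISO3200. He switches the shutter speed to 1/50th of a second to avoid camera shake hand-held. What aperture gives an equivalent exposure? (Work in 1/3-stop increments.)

f/1.1

Shutter speed: 0.6 → 0.5 → 0.4 → 0.3 → 1/4 → 1/5 → 1/6 → 1/8 → 1/10 → 1/13 → 1/15 → 1/20 → 1/25 → 1/30 → 1/40 → 1/50 — 5 stops shorter (darker).
Need 5 stops brighter from the aperture: f/6.3 → f/5.6 → f/5 → f/4.5 → f/4 → f/3.5 → f/3.2 → f/2.8 → f/2.5 → f/2.2 → f/2 → f/1.8 → f/1.6 → f/1.4 → f/1.2 → f/1.1.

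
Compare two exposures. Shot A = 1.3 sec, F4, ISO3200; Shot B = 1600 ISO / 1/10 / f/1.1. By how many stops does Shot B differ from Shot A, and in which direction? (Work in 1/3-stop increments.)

Aperture: f/4 → f/3.5 → f/3.2 → f/2.8 → f/2.5 → f/2.2 → f/2 → f/1.8 → f/1.6 → f/1.4 → f/1.2 → f/1.1 — 3 2/3 stops larger aperture (brighter).
Shutter speed: 1.3 → 1 → 0.8 → 0.6 → 0.5 → 0.4 → 0.3 → 1/4 → 1/5 → 1/6 → 1/8 → 1/10 — 3 2/3 stops faster (darker).
ISO: 3200 → 2500 → 2000 → 1600 — 1 stop dropped (darker).
Net: +3 2/3 −3 2/3 −1 = −1 stop.

1 stop darker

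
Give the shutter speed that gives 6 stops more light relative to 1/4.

Shutter speed: 1/4 → 1/2 → 1 → 2 → 4 → 8 → 15 — 6 stops slower (brighter).

15 s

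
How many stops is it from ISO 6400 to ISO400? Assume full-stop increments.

4 stops

6400 → 3200 → 1600 → 800 → 400 — count the steps: 4 stops.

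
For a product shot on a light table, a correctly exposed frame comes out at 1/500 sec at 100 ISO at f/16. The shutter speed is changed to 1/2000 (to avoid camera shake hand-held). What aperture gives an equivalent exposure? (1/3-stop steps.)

f/8

Shutter speed: 1/500 → 1/640 → 1/800 → 1/1000 → 1/1250 → 1/1600 → 1/2000 — 2 stops shorter (darker).
Need 2 stops brighter from the aperture: f/16 → f/14 → f/13 → f/11 → f/10 → f/9 → f/8.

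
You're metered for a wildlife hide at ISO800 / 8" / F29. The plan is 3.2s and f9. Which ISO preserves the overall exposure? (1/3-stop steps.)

ISO 200

Shutter speed: 8 → 6 → 5 → 4 → 3.2 — 1 1/3 stops faster (darker).
Aperture: f/29 → f/25 → f/22 → f/20 → f/18 → f/16 → f/14 → f/13 → f/11 → f/10 → f/9 — 3 1/3 stops wider (brighter).
Net change so far: 2 stops brighter. Offset with the ISO: 800 → 640 → 500 → 400 → 320 → 250 → 200.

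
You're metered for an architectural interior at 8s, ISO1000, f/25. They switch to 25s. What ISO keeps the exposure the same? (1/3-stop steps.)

Shutter speed: 8 → 10 → 13 → 15 → 20 → 25 — 1 2/3 stops longer (brighter).
Need 1 2/3 stops darker from the ISO: 1000 → 800 → 640 → 500 → 400 → 320.

ISO 320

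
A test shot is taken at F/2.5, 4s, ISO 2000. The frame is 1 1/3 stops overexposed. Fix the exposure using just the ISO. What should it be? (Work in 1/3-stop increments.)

ISO 800

Overexposed by 1 1/3 stops → need 1 1/3 stops darker.
ISO: 2000 → 1600 → 1250 → 1000 → 800.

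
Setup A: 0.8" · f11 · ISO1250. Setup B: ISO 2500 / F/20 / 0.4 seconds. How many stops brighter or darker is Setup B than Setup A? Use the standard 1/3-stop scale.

Aperture: f/11 → f/13 → f/14 → f/16 → f/18 → f/20 — 1 2/3 stops stopped down (darker).
Shutter speed: 0.8 → 0.6 → 0.5 → 0.4 — 1 stop faster (darker).
ISO: 1250 → 1600 → 2000 → 2500 — 1 stop raised (brighter).
Net: −1 2/3 −1 +1 = −1 2/3 stops.

1 2/3 stops darker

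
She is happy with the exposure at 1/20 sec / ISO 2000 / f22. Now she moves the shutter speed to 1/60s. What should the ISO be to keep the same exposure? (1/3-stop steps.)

Shutter speed: 1/20 → 1/25 → 1/30 → 1/40 → 1/50 → 1/60 — 1 2/3 stops faster (darker).
Need 1 2/3 stops brighter from the ISO: 2000 → 2500 → 3200 → 4000 → 5000 → 6400.

ISO 6400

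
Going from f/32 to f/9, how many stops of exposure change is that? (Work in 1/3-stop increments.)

3 2/3 stops

f/32 → f/29 → f/25 → f/22 → f/20 → f/18 → f/16 → f/14 → f/13 → f/11 → f/10 → f/9 — count the steps: 11 third-stops = 3 2/3 stops.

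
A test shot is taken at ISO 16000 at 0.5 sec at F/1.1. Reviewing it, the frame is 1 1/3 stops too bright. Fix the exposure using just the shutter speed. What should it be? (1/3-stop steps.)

Overexposed by 1 1/3 stops → need 1 1/3 stops darker.
Shutter speed: 0.5 → 0.4 → 0.3 → 1/4 → 1/5.

1/5s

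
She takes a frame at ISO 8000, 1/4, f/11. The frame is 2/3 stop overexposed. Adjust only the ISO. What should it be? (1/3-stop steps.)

ISO 5000

Overexposed by 2/3 stop → need 2/3 stop darker.
ISO: 8000 → 6400 → 5000.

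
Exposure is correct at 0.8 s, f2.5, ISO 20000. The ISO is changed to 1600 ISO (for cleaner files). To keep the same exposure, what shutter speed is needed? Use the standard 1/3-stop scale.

10 s

ISO: 20000 → 16000 → 12800 → 10000 → 8000 → 6400 → 5000 → 4000 → 3200 → 2500 → 2000 → 1600 — 3 2/3 stops dropped (darker).
Need 3 2/3 stops brighter from the shutter speed: 0.8 → 1 → 1.3 → 1.6 → 2 → 2.5 → 3.2 → 4 → 5 → 6 → 8 → 10.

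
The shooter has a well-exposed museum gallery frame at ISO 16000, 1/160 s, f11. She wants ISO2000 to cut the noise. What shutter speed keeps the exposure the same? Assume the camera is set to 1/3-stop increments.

ISO: 16000 → 12800 → 10000 → 8000 → 6400 → 5000 → 4000 → 3200 → 2500 → 2000 — 3 stops dropped (darker).
Need 3 stops brighter from the shutter speed: 1/160 → 1/125 → 1/100 → 1/80 → 1/60 → 1/50 → 1/40 → 1/30 → 1/25 → 1/20.

1/20s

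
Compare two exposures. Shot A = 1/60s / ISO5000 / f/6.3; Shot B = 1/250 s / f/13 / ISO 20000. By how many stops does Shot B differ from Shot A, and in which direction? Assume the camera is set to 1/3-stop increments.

Aperture: f/6.3 → f/7.1 → f/8 → f/9 → f/10 → f/11 → f/13 — 2 stops stopped down (darker).
Shutter speed: 1/60 → 1/80 → 1/100 → 1/125 → 1/160 → 1/200 → 1/250 — 2 stops shorter (darker).
ISO: 5000 → 6400 → 8000 → 10000 → 12800 → 16000 → 20000 — 2 stops higher (brighter).
Net: −2 −2 +2 = −2 stops.

2 stops darker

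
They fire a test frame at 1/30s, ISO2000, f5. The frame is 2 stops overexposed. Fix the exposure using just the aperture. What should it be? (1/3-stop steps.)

f/10

Overexposed by 2 stops → need 2 stops darker.
Aperture: f/5 → f/5.6 → f/6.3 → f/7.1 → f/8 → f/9 → f/10.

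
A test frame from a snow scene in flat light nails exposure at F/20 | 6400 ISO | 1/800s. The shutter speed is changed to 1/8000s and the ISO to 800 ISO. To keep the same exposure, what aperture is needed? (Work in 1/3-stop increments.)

f/2.2

Shutter speed: 1/800 → 1/1000 → 1/1250 → 1/1600 → 1/2000 → 1/2500 → 1/3200 → 1/4000 → 1/5000 → 1/6400 → 1/8000 — 3 1/3 stops faster (darker).
ISO: 6400 → 5000 → 4000 → 3200 → 2500 → 2000 → 1600 → 1250 → 1000 → 800 — 3 stops lower (darker).
Net change so far: 6 1/3 stops darker. Offset with the aperture: f/20 → f/18 → f/16 → f/14 → f/13 → f/11 → f/10 → f/9 → f/8 → f/7.1 → f/6.3 → f/5.6 → f/5 → f/4.5 → f/4 → f/3.5 → f/3.2 → f/2.8 → f/2.5 → f/2.2.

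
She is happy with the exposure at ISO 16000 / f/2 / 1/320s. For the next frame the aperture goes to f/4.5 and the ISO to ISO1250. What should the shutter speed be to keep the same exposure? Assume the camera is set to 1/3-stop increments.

1/5s

Aperture: f/2 → f/2.2 → f/2.5 → f/2.8 → f/3.2 → f/3.5 → f/4 → f/4.5 — 2 1/3 stops narrower (darker).
ISO: 16000 → 12800 → 10000 → 8000 → 6400 → 5000 → 4000 → 3200 → 2500 → 2000 → 1600 → 1250 — 3 2/3 stops dropped (darker).
Net change so far: 6 stops darker. Offset with the shutter speed: 1/320 → 1/250 → 1/200 → 1/160 → 1/125 → 1/100 → 1/80 → 1/60 → 1/50 → 1/40 → 1/30 → 1/25 → 1/20 → 1/15 → 1/13 → 1/10 → 1/8 → 1/6 → 1/5.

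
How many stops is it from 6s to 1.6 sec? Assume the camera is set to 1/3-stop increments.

6 → 5 → 4 → 3.2 → 2.5 → 2 → 1.6 — count the steps: 6 third-stops = 2 stops.

2 stops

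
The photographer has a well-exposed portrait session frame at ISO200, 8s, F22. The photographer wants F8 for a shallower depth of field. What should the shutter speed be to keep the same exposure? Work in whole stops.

Aperture: f/22 → f/16 → f/11 → f/8 — 3 stops larger aperture (brighter).
Need 3 stops darker from the shutter speed: 8 → 4 → 2 → 1.

1 s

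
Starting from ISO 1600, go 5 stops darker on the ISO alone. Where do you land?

ISO: 1600 → 800 → 400 → 200 → 100 → 50 — 5 stops lower (darker).

ISO 50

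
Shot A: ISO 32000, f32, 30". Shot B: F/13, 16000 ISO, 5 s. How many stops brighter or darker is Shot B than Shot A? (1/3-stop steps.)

Aperture: f/32 → f/29 → f/25 → f/22 → f/20 → f/18 → f/16 → f/14 → f/13 — 2 2/3 stops opened up (brighter).
Shutter speed: 30 → 25 → 20 → 15 → 13 → 10 → 8 → 6 → 5 — 2 2/3 stops shorter (darker).
ISO: 32000 → 25600 → 20000 → 16000 — 1 stop lower (darker).
Net: +2 2/3 −2 2/3 −1 = −1 stop.

1 stop darker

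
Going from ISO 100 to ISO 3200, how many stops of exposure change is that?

5 stops

100 → 200 → 400 → 800 → 1600 → 3200 — count the steps: 5 stops.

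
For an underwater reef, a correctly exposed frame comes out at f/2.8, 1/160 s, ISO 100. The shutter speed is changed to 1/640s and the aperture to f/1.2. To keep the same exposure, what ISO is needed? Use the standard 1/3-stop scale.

ISO 80

Shutter speed: 1/160 → 1/200 → 1/250 → 1/320 → 1/400 → 1/500 → 1/640 — 2 stops shorter (darker).
Aperture: f/2.8 → f/2.5 → f/2.2 → f/2 → f/1.8 → f/1.6 → f/1.4 → f/1.2 — 2 1/3 stops wider (brighter).
Net change so far: 1/3 stop brighter. Offset with the ISO: 100 → 80.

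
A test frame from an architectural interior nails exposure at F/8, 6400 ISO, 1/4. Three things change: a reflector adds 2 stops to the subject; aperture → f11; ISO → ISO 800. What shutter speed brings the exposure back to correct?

1 s

Scene light: 2 stops brighter.
Aperture: f/8 → f/11 — 1 stop stopped down (darker).
ISO: 6400 → 3200 → 1600 → 800 — 3 stops lower (darker).
Net so far: 2 stops darker. Shutter speed: 1/4 → 1/2 → 1.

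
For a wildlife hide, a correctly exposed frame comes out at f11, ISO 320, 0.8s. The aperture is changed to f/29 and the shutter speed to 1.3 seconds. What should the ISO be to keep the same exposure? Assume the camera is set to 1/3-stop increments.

ISO 1250

Aperture: f/11 → f/13 → f/14 → f/16 → f/18 → f/20 → f/22 → f/25 → f/29 — 2 2/3 stops smaller aperture (darker).
Shutter speed: 0.8 → 1 → 1.3 — 2/3 stop slower (brighter).
Net change so far: 2 stops darker. Offset with the ISO: 320 → 400 → 500 → 640 → 800 → 1000 → 1250.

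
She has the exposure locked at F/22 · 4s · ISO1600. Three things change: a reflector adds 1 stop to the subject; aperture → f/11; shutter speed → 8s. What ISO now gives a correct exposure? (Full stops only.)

Scene light: 1 stop brighter.
Aperture: f/22 → f/16 → f/11 — 2 stops larger aperture (brighter).
Shutter speed: 4 → 8 — 1 stop longer (brighter).
Net so far: 4 stops brighter. ISO: 1600 → 800 → 400 → 200 → 100.

ISO 100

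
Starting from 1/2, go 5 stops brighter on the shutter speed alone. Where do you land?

Shutter speed: 1/2 → 1 → 2 → 4 → 8 → 15 — 5 stops slower (brighter).

15 s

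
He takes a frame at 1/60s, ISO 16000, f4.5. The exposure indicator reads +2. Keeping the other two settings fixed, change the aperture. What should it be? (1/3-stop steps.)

Overexposed by 2 stops → need 2 stops darker.
Aperture: f/4.5 → f/5 → f/5.6 → f/6.3 → f/7.1 → f/8 → f/9.

f/9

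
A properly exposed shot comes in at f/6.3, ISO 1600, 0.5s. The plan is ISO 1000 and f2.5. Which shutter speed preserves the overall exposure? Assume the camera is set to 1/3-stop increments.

1/8s

ISO: 1600 → 1250 → 1000 — 2/3 stop lower (darker).
Aperture: f/6.3 → f/5.6 → f/5 → f/4.5 → f/4 → f/3.5 → f/3.2 → f/2.8 → f/2.5 — 2 2/3 stops wider (brighter).
Net change so far: 2 stops brighter. Offset with the shutter speed: 0.5 → 0.4 → 0.3 → 1/4 → 1/5 → 1/6 → 1/8.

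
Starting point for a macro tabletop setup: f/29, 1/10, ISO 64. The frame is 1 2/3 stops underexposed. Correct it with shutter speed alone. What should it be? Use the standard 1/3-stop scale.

0.3 s

Underexposed by 1 2/3 stops → need 1 2/3 stops brighter.
Shutter speed: 1/10 → 1/8 → 1/6 → 1/5 → 1/4 → 0.3.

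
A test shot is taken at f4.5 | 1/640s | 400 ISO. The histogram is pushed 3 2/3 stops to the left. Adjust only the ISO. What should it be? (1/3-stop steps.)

ISO 5000

Underexposed by 3 2/3 stops → need 3 2/3 stops brighter.
ISO: 400 → 500 → 640 → 800 → 1000 → 1250 → 1600 → 2000 → 2500 → 3200 → 4000 → 5000.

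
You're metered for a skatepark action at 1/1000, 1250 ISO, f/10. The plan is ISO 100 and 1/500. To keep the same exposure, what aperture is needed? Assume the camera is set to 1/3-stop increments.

f/4

ISO: 1250 → 1000 → 800 → 640 → 500 → 400 → 320 → 250 → 200 → 160 → 125 → 100 — 3 2/3 stops lower (darker).
Shutter speed: 1/1000 → 1/800 → 1/640 → 1/500 — 1 stop slower (brighter).
Net change so far: 2 2/3 stops darker. Offset with the aperture: f/10 → f/9 → f/8 → f/7.1 → f/6.3 → f/5.6 → f/5 → f/4.5 → f/4.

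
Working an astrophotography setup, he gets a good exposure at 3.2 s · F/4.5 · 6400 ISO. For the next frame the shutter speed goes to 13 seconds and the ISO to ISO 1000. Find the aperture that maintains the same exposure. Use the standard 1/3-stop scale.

Shutter speed: 3.2 → 4 → 5 → 6 → 8 → 10 → 13 — 2 stops longer (brighter).
ISO: 6400 → 5000 → 4000 → 3200 → 2500 → 2000 → 1600 → 1250 → 1000 — 2 2/3 stops dropped (darker).
Net change so far: 2/3 stop darker. Offset with the aperture: f/4.5 → f/4 → f/3.5.

f/3.5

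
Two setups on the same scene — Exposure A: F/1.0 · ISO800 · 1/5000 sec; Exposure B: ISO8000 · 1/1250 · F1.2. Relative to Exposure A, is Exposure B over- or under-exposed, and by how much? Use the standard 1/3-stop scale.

Aperture: f/1.0 → f/1.1 → f/1.2 — 2/3 stop narrower (darker).
Shutter speed: 1/5000 → 1/4000 → 1/3200 → 1/2500 → 1/2000 → 1/1600 → 1/1250 — 2 stops slower (brighter).
ISO: 800 → 1000 → 1250 → 1600 → 2000 → 2500 → 3200 → 4000 → 5000 → 6400 → 8000 — 3 1/3 stops higher (brighter).
Net: −2/3 +2 +3 1/3 = +4 2/3 stops.

4 2/3 stops brighter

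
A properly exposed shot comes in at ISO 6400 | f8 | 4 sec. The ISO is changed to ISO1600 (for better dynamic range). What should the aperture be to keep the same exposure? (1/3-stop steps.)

f/4

ISO: 6400 → 5000 → 4000 → 3200 → 2500 → 2000 → 1600 — 2 stops dropped (darker).
Need 2 stops brighter from the aperture: f/8 → f/7.1 → f/6.3 → f/5.6 → f/5 → f/4.5 → f/4.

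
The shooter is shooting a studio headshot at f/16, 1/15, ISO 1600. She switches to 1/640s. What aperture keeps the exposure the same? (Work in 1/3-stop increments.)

Shutter speed: 1/15 → 1/20 → 1/25 → 1/30 → 1/40 → 1/50 → 1/60 → 1/80 → 1/100 → 1/125 → 1/160 → 1/200 → 1/250 → 1/320 → 1/400 → 1/500 → 1/640 — 5 1/3 stops faster (darker).
Need 5 1/3 stops brighter from the aperture: f/16 → f/14 → f/13 → f/11 → f/10 → f/9 → f/8 → f/7.1 → f/6.3 → f/5.6 → f/5 → f/4.5 → f/4 → f/3.5 → f/3.2 → f/2.8 → f/2.5.

f/2.5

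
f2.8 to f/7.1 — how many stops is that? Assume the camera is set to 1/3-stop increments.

2 2/3 stops

f/2.8 → f/3.2 → f/3.5 → f/4 → f/4.5 → f/5 → f/5.6 → f/6.3 → f/7.1 — count the steps: 8 third-stops = 2 2/3 stops.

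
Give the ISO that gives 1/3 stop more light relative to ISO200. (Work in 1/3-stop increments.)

ISO 250

ISO: 200 → 250 — 1/3 stop raised (brighter).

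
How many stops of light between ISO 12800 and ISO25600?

1 stop

12800 → 25600 — count the steps: 1 stop.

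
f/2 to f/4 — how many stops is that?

f/2 → f/2.8 → f/4 — count the steps: 2 stops.

2 stops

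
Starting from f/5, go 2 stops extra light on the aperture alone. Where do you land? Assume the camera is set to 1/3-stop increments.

f/2.5

Aperture: f/5 → f/4.5 → f/4 → f/3.5 → f/3.2 → f/2.8 → f/2.5 — 2 stops wider (brighter).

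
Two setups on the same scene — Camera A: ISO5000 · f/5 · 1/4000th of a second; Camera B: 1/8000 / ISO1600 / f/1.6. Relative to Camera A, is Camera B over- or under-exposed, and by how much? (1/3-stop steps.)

2/3 stop brighter

Aperture: f/5 → f/4.5 → f/4 → f/3.5 → f/3.2 → f/2.8 → f/2.5 → f/2.2 → f/2 → f/1.8 → f/1.6 — 3 1/3 stops wider (brighter).
Shutter speed: 1/4000 → 1/5000 → 1/6400 → 1/8000 — 1 stop faster (darker).
ISO: 5000 → 4000 → 3200 → 2500 → 2000 → 1600 — 1 2/3 stops lower (darker).
Net: +3 1/3 −1 −1 2/3 = +2/3 stops.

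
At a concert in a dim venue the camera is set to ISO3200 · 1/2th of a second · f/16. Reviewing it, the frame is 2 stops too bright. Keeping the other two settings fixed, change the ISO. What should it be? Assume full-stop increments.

Overexposed by 2 stops → need 2 stops darker.
ISO: 3200 → 1600 → 800.

ISO 800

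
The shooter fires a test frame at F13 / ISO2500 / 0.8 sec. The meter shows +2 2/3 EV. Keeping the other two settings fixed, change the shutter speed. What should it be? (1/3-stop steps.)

Overexposed by 2 2/3 stops → need 2 2/3 stops darker.
Shutter speed: 0.8 → 0.6 → 0.5 → 0.4 → 0.3 → 1/4 → 1/5 → 1/6 → 1/8.

1/8s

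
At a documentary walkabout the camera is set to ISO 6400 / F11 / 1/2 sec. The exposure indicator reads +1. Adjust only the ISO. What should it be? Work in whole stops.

ISO 3200

Overexposed by 1 stop → need 1 stop darker.
ISO: 6400 → 3200.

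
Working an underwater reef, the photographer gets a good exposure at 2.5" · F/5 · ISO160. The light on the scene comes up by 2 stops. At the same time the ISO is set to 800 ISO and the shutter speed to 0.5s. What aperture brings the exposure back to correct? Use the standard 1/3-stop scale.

Scene light: 2 stops brighter.
ISO: 160 → 200 → 250 → 320 → 400 → 500 → 640 → 800 — 2 1/3 stops higher (brighter).
Shutter speed: 2.5 → 2 → 1.6 → 1.3 → 1 → 0.8 → 0.6 → 0.5 — 2 1/3 stops faster (darker).
Net so far: 2 stops brighter. Aperture: f/5 → f/5.6 → f/6.3 → f/7.1 → f/8 → f/9 → f/10.

f/10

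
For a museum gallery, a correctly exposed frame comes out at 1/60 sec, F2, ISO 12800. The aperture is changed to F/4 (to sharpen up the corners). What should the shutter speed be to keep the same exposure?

1/15s

Aperture: f/2 → f/2.8 → f/4 — 2 stops narrower (darker).
Need 2 stops brighter from the shutter speed: 1/60 → 1/30 → 1/15.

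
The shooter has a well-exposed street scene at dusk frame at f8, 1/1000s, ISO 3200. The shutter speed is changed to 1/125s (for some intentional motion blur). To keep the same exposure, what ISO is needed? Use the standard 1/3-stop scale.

ISO 400

Shutter speed: 1/1000 → 1/800 → 1/640 → 1/500 → 1/400 → 1/320 → 1/250 → 1/200 → 1/160 → 1/125 — 3 stops longer (brighter).
Need 3 stops darker from the ISO: 3200 → 2500 → 2000 → 1600 → 1250 → 1000 → 800 → 640 → 500 → 400.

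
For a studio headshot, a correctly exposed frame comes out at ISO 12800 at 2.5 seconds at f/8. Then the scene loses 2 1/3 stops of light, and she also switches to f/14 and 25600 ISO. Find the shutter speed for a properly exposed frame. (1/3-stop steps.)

Scene light: 2 1/3 stops darker.
Aperture: f/8 → f/9 → f/10 → f/11 → f/13 → f/14 — 1 2/3 stops smaller aperture (darker).
ISO: 12800 → 16000 → 20000 → 25600 — 1 stop raised (brighter).
Net so far: 3 stops darker. Shutter speed: 2.5 → 3.2 → 4 → 5 → 6 → 8 → 10 → 13 → 15 → 20.

20 s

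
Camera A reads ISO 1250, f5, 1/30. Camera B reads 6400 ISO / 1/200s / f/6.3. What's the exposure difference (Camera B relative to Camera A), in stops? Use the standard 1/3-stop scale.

Aperture: f/5 → f/5.6 → f/6.3 — 2/3 stop stopped down (darker).
Shutter speed: 1/30 → 1/40 → 1/50 → 1/60 → 1/80 → 1/100 → 1/125 → 1/160 → 1/200 — 2 2/3 stops shorter (darker).
ISO: 1250 → 1600 → 2000 → 2500 → 3200 → 4000 → 5000 → 6400 — 2 1/3 stops higher (brighter).
Net: −2/3 −2 2/3 +2 1/3 = −1 stop.

1 stop darker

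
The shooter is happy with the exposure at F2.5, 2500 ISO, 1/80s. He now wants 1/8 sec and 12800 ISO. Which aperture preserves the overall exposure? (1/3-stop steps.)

f/18

Shutter speed: 1/80 → 1/60 → 1/50 → 1/40 → 1/30 → 1/25 → 1/20 → 1/15 → 1/13 → 1/10 → 1/8 — 3 1/3 stops longer (brighter).
ISO: 2500 → 3200 → 4000 → 5000 → 6400 → 8000 → 10000 → 12800 — 2 1/3 stops higher (brighter).
Net change so far: 5 2/3 stops brighter. Offset with the aperture: f/2.5 → f/2.8 → f/3.2 → f/3.5 → f/4 → f/4.5 → f/5 → f/5.6 → f/6.3 → f/7.1 → f/8 → f/9 → f/10 → f/11 → f/13 → f/14 → f/16 → f/18.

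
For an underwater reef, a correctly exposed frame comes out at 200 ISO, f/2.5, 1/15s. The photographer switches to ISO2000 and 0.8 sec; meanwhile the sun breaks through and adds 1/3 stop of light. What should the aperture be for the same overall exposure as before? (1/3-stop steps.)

Scene light: 1/3 stop brighter.
ISO: 200 → 250 → 320 → 400 → 500 → 640 → 800 → 1000 → 1250 → 1600 → 2000 — 3 1/3 stops raised (brighter).
Shutter speed: 1/15 → 1/13 → 1/10 → 1/8 → 1/6 → 1/5 → 1/4 → 0.3 → 0.4 → 0.5 → 0.6 → 0.8 — 3 2/3 stops longer (brighter).
Net so far: 7 1/3 stops brighter. Aperture: f/2.5 → f/2.8 → f/3.2 → f/3.5 → f/4 → f/4.5 → f/5 → f/5.6 → f/6.3 → f/7.1 → f/8 → f/9 → f/10 → f/11 → f/13 → f/14 → f/16 → f/18 → f/20 → f/22 → f/25 → f/29 → f/32.

f/32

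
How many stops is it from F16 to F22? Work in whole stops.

f/16 → f/22 — count the steps: 1 stop.

1 stop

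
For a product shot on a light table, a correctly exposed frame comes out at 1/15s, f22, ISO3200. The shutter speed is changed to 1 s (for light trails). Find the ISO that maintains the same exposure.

Shutter speed: 1/15 → 1/8 → 1/4 → 1/2 → 1 — 4 stops longer (brighter).
Need 4 stops darker from the ISO: 3200 → 1600 → 800 → 400 → 200.

ISO 200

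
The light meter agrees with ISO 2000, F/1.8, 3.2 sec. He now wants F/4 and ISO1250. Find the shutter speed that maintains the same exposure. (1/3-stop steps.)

25 s

Aperture: f/1.8 → f/2 → f/2.2 → f/2.5 → f/2.8 → f/3.2 → f/3.5 → f/4 — 2 1/3 stops stopped down (darker).
ISO: 2000 → 1600 → 1250 — 2/3 stop lower (darker).
Net change so far: 3 stops darker. Offset with the shutter speed: 3.2 → 4 → 5 → 6 → 8 → 10 → 13 → 15 → 20 → 25.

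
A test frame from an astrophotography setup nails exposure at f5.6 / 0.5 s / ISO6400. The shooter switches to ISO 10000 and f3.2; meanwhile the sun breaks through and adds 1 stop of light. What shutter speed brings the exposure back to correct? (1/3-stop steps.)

Scene light: 1 stop brighter.
ISO: 6400 → 8000 → 10000 — 2/3 stop raised (brighter).
Aperture: f/5.6 → f/5 → f/4.5 → f/4 → f/3.5 → f/3.2 — 1 2/3 stops wider (brighter).
Net so far: 3 1/3 stops brighter. Shutter speed: 0.5 → 0.4 → 0.3 → 1/4 → 1/5 → 1/6 → 1/8 → 1/10 → 1/13 → 1/15 → 1/20.

1/20s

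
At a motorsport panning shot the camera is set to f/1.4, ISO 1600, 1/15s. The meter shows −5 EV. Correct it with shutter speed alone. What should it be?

Underexposed by 5 stops → need 5 stops brighter.
Shutter speed: 1/15 → 1/8 → 1/4 → 1/2 → 1 → 2.

2 s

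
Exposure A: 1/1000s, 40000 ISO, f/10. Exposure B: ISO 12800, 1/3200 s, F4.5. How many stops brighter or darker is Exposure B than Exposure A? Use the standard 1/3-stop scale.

Aperture: f/10 → f/9 → f/8 → f/7.1 → f/6.3 → f/5.6 → f/5 → f/4.5 — 2 1/3 stops larger aperture (brighter).
Shutter speed: 1/1000 → 1/1250 → 1/1600 → 1/2000 → 1/2500 → 1/3200 — 1 2/3 stops shorter (darker).
ISO: 40000 → 32000 → 25600 → 20000 → 16000 → 12800 — 1 2/3 stops lower (darker).
Net: +2 1/3 −1 2/3 −1 2/3 = −1 stop.

1 stop darker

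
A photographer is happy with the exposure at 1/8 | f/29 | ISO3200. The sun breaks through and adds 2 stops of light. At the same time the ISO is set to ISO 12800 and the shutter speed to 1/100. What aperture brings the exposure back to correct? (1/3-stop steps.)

Scene light: 2 stops brighter.
ISO: 3200 → 4000 → 5000 → 6400 → 8000 → 10000 → 12800 — 2 stops raised (brighter).
Shutter speed: 1/8 → 1/10 → 1/13 → 1/15 → 1/20 → 1/25 → 1/30 → 1/40 → 1/50 → 1/60 → 1/80 → 1/100 — 3 2/3 stops faster (darker).
Net so far: 1/3 stop brighter. Aperture: f/29 → f/32.

f/32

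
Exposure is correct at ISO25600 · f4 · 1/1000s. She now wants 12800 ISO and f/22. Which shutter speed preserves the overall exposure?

1/15s

ISO: 25600 → 12800 — 1 stop dropped (darker).
Aperture: f/4 → f/5.6 → f/8 → f/11 → f/16 → f/22 — 5 stops smaller aperture (darker).
Net change so far: 6 stops darker. Offset with the shutter speed: 1/1000 → 1/500 → 1/250 → 1/125 → 1/60 → 1/30 → 1/15.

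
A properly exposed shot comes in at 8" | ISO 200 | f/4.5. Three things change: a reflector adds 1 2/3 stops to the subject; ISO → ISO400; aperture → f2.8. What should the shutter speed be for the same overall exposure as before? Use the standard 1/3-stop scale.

Scene light: 1 2/3 stops brighter.
ISO: 200 → 250 → 320 → 400 — 1 stop higher (brighter).
Aperture: f/4.5 → f/4 → f/3.5 → f/3.2 → f/2.8 — 1 1/3 stops larger aperture (brighter).
Net so far: 4 stops brighter. Shutter speed: 8 → 6 → 5 → 4 → 3.2 → 2.5 → 2 → 1.6 → 1.3 → 1 → 0.8 → 0.6 → 0.5.

0.5 s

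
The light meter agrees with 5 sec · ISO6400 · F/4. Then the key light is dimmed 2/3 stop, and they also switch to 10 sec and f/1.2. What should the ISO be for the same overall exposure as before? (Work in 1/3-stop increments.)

Scene light: 2/3 stop darker.
Shutter speed: 5 → 6 → 8 → 10 — 1 stop slower (brighter).
Aperture: f/4 → f/3.5 → f/3.2 → f/2.8 → f/2.5 → f/2.2 → f/2 → f/1.8 → f/1.6 → f/1.4 → f/1.2 — 3 1/3 stops larger aperture (brighter).
Net so far: 3 2/3 stops brighter. ISO: 6400 → 5000 → 4000 → 3200 → 2500 → 2000 → 1600 → 1250 → 1000 → 800 → 640 → 500.

ISO 500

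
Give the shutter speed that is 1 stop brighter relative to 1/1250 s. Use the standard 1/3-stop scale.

1/640s

Shutter speed: 1/1250 → 1/1000 → 1/800 → 1/640 — 1 stop longer (brighter).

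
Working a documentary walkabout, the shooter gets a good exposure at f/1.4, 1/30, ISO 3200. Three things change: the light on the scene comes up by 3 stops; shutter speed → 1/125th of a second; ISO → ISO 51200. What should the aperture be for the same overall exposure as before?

Scene light: 3 stops brighter.
Shutter speed: 1/30 → 1/60 → 1/125 — 2 stops shorter (darker).
ISO: 3200 → 6400 → 12800 → 25600 → 51200 — 4 stops raised (brighter).
Net so far: 5 stops brighter. Aperture: f/1.4 → f/2 → f/2.8 → f/4 → f/5.6 → f/8.

f/8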